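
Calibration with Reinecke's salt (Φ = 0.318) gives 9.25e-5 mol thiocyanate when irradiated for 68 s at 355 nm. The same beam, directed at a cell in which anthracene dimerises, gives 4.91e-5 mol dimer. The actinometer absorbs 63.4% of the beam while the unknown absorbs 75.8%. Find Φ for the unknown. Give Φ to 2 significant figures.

Φ = 0.14

Photons absorbed by the actinometer: 9.25e-5 / 0.318 = 2.909e-4 mol.
Incident flux: 2.909e-4 / 0.634 = 4.588e-4 einstein.
Absorbed by unknown: 0.758 × 4.588e-4 = 3.478e-4 mol.
Φ(unknown) = 4.91e-5 / 3.478e-4 = 0.14.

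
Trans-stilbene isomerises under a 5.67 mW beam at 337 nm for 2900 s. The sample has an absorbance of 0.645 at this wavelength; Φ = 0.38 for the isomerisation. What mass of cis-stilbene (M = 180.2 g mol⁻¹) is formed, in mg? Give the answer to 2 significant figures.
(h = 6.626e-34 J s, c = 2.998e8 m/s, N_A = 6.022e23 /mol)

Photon energy at 337 nm: hc/λ = (6.626e-34)(2.998e8)/(337e-9) = 5.895e-19 J.
Energy delivered: (5.67 mW)(2900 s) = 16.44 J.
Photons incident: 16.44 / 5.895e-19 = 2.789e19, i.e. 2.789e19/6.022e23 = 4.631e-5 mol.
Fraction absorbed: 1 − 10^(−0.645) = 0.7735.
Photons absorbed: 0.7735 × 4.631e-5 = 3.582e-5 mol.
Product: Φ × n_abs = 0.38 × 3.582e-5 = 1.361e-5 mol.
Mass: 1.361e-5 × 180.2 = 0.002453 g = 2.5 mg.

2.5 mg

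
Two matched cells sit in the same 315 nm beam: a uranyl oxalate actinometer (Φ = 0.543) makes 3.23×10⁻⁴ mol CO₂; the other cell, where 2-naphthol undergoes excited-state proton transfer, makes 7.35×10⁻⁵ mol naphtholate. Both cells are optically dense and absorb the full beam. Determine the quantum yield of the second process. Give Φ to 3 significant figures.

Photons absorbed by the actinometer: 3.23×10⁻⁴ / 0.543 = 5.948×10⁻⁴ mol.
Φ(unknown) = 7.35×10⁻⁵ / 5.948×10⁻⁴ = 0.124.

Φ = 0.124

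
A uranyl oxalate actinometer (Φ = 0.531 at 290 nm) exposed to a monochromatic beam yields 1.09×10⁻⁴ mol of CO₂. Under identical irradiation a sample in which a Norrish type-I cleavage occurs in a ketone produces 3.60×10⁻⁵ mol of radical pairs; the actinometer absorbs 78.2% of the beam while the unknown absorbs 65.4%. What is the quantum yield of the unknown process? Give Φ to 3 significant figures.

Φ = 0.210

Photons absorbed by the actinometer: 1.09×10⁻⁴ / 0.531 = 2.053×10⁻⁴ mol.
Incident flux: 2.053×10⁻⁴ / 0.782 = 2.625×10⁻⁴ einstein.
Absorbed by unknown: 0.654 × 2.625×10⁻⁴ = 1.717×10⁻⁴ mol.
Φ(unknown) = 3.60×10⁻⁵ / 1.717×10⁻⁴ = 0.210.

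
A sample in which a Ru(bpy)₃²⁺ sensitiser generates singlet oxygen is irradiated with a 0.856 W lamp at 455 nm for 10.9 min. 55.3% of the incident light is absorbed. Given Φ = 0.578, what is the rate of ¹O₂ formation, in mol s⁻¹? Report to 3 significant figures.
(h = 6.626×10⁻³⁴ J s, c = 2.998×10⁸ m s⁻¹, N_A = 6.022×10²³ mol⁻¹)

1.04×10⁻⁶ mol s⁻¹

Photon energy at 455 nm: hc/λ = (6.626×10⁻³⁴)(2.998×10⁸)/(455×10⁻⁹) = 4.366×10⁻¹⁹ J.
Energy delivered: (0.856 W)(654 s) = 559.8 J.
Photons incident: 559.8 / 4.366×10⁻¹⁹ = 1.282×10²¹, i.e. 1.282×10²¹/6.022×10²³ = 0.002129 mol.
Photons absorbed: 0.553 × 0.002129 = 0.001177 mol.
Product formed: 0.578 × 0.001177 = 6.803×10⁻⁴ mol.
Rate: 6.803×10⁻⁴ / 654 s = 1.04×10⁻⁶ mol s⁻¹.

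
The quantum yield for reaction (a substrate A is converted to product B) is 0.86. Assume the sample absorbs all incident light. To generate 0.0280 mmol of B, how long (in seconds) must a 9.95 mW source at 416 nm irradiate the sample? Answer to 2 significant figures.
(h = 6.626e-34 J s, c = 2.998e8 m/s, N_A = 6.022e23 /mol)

t ≈ 940 s

Product: 0.0280 mmol = 2.80e-5 mol.
Photons that must be absorbed: 2.80e-5 / 0.86 = 3.256e-5 mol.
Photon energy: hc/λ = 4.775e-19 J; per mole, 2.876e5 J mol⁻¹.
Energy required: 3.256e-5 × 2.876e5 = 9.364 J.
Time: 9.364 J / 0.00995 W = 940 s.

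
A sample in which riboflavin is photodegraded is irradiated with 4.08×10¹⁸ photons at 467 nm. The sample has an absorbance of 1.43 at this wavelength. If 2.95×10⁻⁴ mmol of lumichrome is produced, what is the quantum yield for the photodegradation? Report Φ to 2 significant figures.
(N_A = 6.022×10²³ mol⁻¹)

Φ = 0.045

Product: 2.95×10⁻⁴ mmol = 2.95×10⁻⁷ mol.
Moles of photons: 4.08×10¹⁸ / 6.022×10²³ = 6.775×10⁻⁶ mol.
Fraction absorbed: 1 − 10^(−1.43) = 0.9628.
Photons absorbed: 0.9628 × 6.775×10⁻⁶ = 6.523×10⁻⁶ mol.
Φ = 2.95×10⁻⁷ mol / 6.523×10⁻⁶ mol photons = 0.045.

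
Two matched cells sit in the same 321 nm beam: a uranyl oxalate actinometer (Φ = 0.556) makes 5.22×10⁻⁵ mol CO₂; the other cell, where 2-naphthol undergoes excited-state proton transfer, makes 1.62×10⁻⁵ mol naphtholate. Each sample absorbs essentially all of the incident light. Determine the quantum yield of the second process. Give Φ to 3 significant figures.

Φ = 0.173

Photons absorbed by the actinometer: 5.22×10⁻⁵ / 0.556 = 9.388×10⁻⁵ mol.
Φ(unknown) = 1.62×10⁻⁵ / 9.388×10⁻⁵ = 0.173.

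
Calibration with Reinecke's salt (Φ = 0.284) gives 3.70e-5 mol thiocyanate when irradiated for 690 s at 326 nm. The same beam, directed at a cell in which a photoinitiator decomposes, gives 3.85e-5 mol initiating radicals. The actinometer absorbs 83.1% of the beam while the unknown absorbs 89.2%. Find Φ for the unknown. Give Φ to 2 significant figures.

Photons absorbed by the actinometer: 3.70e-5 / 0.284 = 1.303e-4 mol.
Incident flux: 1.303e-4 / 0.831 = 1.568e-4 einstein.
Absorbed by unknown: 0.892 × 1.568e-4 = 1.399e-4 mol.
Φ(unknown) = 3.85e-5 / 1.399e-4 = 0.28.

Φ = 0.28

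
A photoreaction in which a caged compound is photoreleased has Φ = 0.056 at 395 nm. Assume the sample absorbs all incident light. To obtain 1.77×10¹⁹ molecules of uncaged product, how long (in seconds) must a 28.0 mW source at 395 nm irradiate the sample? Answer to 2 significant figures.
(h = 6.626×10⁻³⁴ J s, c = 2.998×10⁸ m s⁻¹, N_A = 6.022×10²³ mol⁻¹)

t ≈ 5700 s

Product: 1.77×10¹⁹ / 6.022×10²³ = 2.939×10⁻⁵ mol.
Photons that must be absorbed: 2.939×10⁻⁵ / 0.056 = 5.248×10⁻⁴ mol.
Photon energy: hc/λ = 5.029×10⁻¹⁹ J; per mole, 3.028×10⁵ J mol⁻¹.
Energy required: 5.248×10⁻⁴ × 3.028×10⁵ = 158.9 J.
Time: 158.9 J / 0.028 W = 5700 s.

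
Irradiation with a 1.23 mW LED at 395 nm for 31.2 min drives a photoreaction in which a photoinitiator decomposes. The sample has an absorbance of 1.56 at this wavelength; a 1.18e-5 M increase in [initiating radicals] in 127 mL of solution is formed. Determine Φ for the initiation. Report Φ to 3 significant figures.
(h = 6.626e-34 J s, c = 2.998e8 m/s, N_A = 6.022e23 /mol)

Φ = 0.203

Product: (1.18e-5 M)(0.127 L) = 1.499e-6 mol.
Photon energy at 395 nm: hc/λ = (6.626e-34)(2.998e8)/(395e-9) = 5.029e-19 J.
Energy delivered: (1.23 mW)(1872 s) = 2.303 J.
Photons incident: 2.303 / 5.029e-19 = 4.579e18, i.e. 4.579e18/6.022e23 = 7.604e-6 mol.
Fraction absorbed: 1 − 10^(−1.56) = 0.9725.
Photons absorbed: 0.9725 × 7.604e-6 = 7.395e-6 mol.
Φ = 1.499e-6 mol / 7.395e-6 mol photons = 0.203.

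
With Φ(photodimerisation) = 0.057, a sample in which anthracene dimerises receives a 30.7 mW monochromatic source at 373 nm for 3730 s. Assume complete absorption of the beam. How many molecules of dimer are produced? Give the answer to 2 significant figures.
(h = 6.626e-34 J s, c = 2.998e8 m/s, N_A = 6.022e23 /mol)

Photon energy at 373 nm: hc/λ = (6.626e-34)(2.998e8)/(373e-9) = 5.326e-19 J.
Energy delivered: (30.7 mW)(3730 s) = 114.5 J.
Photons incident: 114.5 / 5.326e-19 = 2.150e20, i.e. 2.150e20/6.022e23 = 3.570e-4 mol.
Product: Φ × n_abs = 0.057 × 3.570e-4 = 2.035e-5 mol.
As a count: 2.035e-5 × 6.022e23 = 1.2e19.

1.2e19 molecules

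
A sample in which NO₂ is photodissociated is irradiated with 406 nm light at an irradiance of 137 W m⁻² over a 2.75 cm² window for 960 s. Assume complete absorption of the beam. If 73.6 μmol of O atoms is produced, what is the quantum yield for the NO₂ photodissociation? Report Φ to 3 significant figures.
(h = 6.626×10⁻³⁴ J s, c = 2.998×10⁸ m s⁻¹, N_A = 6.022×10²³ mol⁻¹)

Φ = 0.600

Product: 73.6 μmol = 7.36×10⁻⁵ mol.
Photon energy at 406 nm: hc/λ = (6.626×10⁻³⁴)(2.998×10⁸)/(406×10⁻⁹) = 4.893×10⁻¹⁹ J.
Energy delivered: (137 W m⁻²)(2.75×10⁻⁴ m²)(960 s) = 36.17 J.
Photons incident: 36.17 / 4.893×10⁻¹⁹ = 7.392×10¹⁹, i.e. 7.392×10¹⁹/6.022×10²³ = 1.227×10⁻⁴ mol.
Φ = 7.36×10⁻⁵ mol / 1.227×10⁻⁴ mol photons = 0.600.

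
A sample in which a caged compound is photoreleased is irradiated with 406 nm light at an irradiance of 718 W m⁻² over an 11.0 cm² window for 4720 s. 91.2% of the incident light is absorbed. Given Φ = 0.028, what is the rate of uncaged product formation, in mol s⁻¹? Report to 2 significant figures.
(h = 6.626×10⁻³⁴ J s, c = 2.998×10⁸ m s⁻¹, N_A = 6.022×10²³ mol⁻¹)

6.8×10⁻⁸ mol s⁻¹

Photon energy at 406 nm: hc/λ = (6.626×10⁻³⁴)(2.998×10⁸)/(406×10⁻⁹) = 4.893×10⁻¹⁹ J.
Energy delivered: (718 W m⁻²)(11.0×10⁻⁴ m²)(4720 s) = 3728 J.
Photons incident: 3728 / 4.893×10⁻¹⁹ = 7.619×10²¹, i.e. 7.619×10²¹/6.022×10²³ = 0.01265 mol.
Photons absorbed: 0.912 × 0.01265 = 0.01154 mol.
Product formed: 0.028 × 0.01154 = 3.231×10⁻⁴ mol.
Rate: 3.231×10⁻⁴ / 4720 s = 6.8×10⁻⁸ mol s⁻¹.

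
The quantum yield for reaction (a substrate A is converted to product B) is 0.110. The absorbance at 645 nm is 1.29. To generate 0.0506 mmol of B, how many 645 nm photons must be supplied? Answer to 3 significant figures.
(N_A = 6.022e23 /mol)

Product: 0.0506 mmol = 5.06e-5 mol.
Photons that must be absorbed: 5.06e-5 / 0.110 = 4.600e-4 mol.
Fraction absorbed: 1 − 10^(−1.29) = 0.9487.
Incident photons needed: 4.600e-4 / 0.9487 = 4.849e-4 mol.
Photon count: 4.849e-4 × 6.022e23 = 2.92e20.

2.92e20 photons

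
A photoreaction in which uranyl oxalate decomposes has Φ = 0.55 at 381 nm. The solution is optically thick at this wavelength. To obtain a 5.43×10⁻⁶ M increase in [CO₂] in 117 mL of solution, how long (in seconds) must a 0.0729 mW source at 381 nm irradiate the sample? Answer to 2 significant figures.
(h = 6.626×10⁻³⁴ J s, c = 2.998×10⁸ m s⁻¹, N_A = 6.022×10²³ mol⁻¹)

Product: (5.43×10⁻⁶ M)(0.117 L) = 6.353×10⁻⁷ mol.
Photons that must be absorbed: 6.353×10⁻⁷ / 0.55 = 1.155×10⁻⁶ mol.
Photon energy: hc/λ = 5.214×10⁻¹⁹ J; per mole, 3.140×10⁵ J mol⁻¹.
Energy required: 1.155×10⁻⁶ × 3.140×10⁵ = 0.3627 J.
Time: 0.3627 J / 7.29e-05 W = 5000 s.

t ≈ 5000 s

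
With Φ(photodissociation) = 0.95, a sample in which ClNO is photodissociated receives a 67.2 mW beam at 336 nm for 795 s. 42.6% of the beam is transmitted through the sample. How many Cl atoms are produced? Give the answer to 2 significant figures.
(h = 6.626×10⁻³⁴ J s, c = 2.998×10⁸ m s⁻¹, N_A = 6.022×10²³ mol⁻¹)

Photon energy at 336 nm: hc/λ = (6.626×10⁻³⁴)(2.998×10⁸)/(336×10⁻⁹) = 5.912×10⁻¹⁹ J.
Energy delivered: (67.2 mW)(795 s) = 53.42 J.
Photons incident: 53.42 / 5.912×10⁻¹⁹ = 9.036×10¹⁹, i.e. 9.036×10¹⁹/6.022×10²³ = 1.500×10⁻⁴ mol.
Fraction absorbed: 1 − 42.6/100 = 0.5740.
Photons absorbed: 0.5740 × 1.500×10⁻⁴ = 8.610×10⁻⁵ mol.
Product: Φ × n_abs = 0.95 × 8.610×10⁻⁵ = 8.180×10⁻⁵ mol.
As a count: 8.180×10⁻⁵ × 6.022×10²³ = 4.9×10¹⁹.

4.9×10¹⁹ atoms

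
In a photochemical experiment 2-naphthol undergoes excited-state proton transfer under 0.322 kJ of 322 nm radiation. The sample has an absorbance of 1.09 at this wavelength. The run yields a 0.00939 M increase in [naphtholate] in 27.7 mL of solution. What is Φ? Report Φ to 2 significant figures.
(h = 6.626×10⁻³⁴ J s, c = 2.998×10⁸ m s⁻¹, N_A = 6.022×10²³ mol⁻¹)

Product: (0.00939 M)(0.0277 L) = 2.601×10⁻⁴ mol.
Photon energy at 322 nm: hc/λ = (6.626×10⁻³⁴)(2.998×10⁸)/(322×10⁻⁹) = 6.169×10⁻¹⁹ J.
Incident energy: 0.322 kJ = 322 J.
Photons incident: 322 / 6.169×10⁻¹⁹ = 5.220×10²⁰, i.e. 5.220×10²⁰/6.022×10²³ = 8.668×10⁻⁴ mol.
Fraction absorbed: 1 − 10^(−1.09) = 0.9187.
Photons absorbed: 0.9187 × 8.668×10⁻⁴ = 7.963×10⁻⁴ mol.
Φ = 2.601×10⁻⁴ mol / 7.963×10⁻⁴ mol photons = 0.33.

Φ = 0.33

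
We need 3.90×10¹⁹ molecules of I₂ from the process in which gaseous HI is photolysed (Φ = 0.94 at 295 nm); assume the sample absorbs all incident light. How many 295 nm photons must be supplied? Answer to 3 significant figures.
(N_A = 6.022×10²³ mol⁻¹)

4.15×10¹⁹ photons

Product: 3.90×10¹⁹ / 6.022×10²³ = 6.476×10⁻⁵ mol.
Photons that must be absorbed: 6.476×10⁻⁵ / 0.94 = 6.889×10⁻⁵ mol.
Photon count: 6.889×10⁻⁵ × 6.022×10²³ = 4.15×10¹⁹.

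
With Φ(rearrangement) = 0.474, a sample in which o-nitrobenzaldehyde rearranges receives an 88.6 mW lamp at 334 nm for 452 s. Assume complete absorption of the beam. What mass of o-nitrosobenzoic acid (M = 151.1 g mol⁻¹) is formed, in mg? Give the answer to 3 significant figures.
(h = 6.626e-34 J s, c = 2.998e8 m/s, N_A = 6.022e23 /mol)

8.01 mg

Photon energy at 334 nm: hc/λ = (6.626e-34)(2.998e8)/(334e-9) = 5.948e-19 J.
Energy delivered: (88.6 mW)(452 s) = 40.05 J.
Photons incident: 40.05 / 5.948e-19 = 6.733e19, i.e. 6.733e19/6.022e23 = 1.118e-4 mol.
Product: Φ × n_abs = 0.474 × 1.118e-4 = 5.299e-5 mol.
Mass: 5.299e-5 × 151.1 = 0.008007 g = 8.01 mg.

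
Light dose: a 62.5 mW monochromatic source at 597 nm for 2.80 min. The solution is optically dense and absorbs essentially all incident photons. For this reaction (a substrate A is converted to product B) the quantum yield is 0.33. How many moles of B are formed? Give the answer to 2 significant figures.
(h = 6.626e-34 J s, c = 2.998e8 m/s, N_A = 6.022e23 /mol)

1.7e-5 mol

Photon energy at 597 nm: hc/λ = (6.626e-34)(2.998e8)/(597e-9) = 3.327e-19 J.
Energy delivered: (62.5 mW)(168 s) = 10.50 J.
Photons incident: 10.50 / 3.327e-19 = 3.156e19, i.e. 3.156e19/6.022e23 = 5.241e-5 mol.
Product: Φ × n_abs = 0.33 × 5.241e-5 = 1.730e-5 mol.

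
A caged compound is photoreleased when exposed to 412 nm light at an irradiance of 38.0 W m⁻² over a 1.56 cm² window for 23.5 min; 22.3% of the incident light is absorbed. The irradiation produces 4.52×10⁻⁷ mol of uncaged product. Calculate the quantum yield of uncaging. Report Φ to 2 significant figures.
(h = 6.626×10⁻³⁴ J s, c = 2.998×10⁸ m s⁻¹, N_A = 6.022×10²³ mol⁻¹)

Photon energy at 412 nm: hc/λ = (6.626×10⁻³⁴)(2.998×10⁸)/(412×10⁻⁹) = 4.822×10⁻¹⁹ J.
Energy delivered: (38.0 W m⁻²)(1.56×10⁻⁴ m²)(1410 s) = 8.358 J.
Photons incident: 8.358 / 4.822×10⁻¹⁹ = 1.733×10¹⁹, i.e. 1.733×10¹⁹/6.022×10²³ = 2.878×10⁻⁵ mol.
Photons absorbed: 0.223 × 2.878×10⁻⁵ = 6.418×10⁻⁶ mol.
Φ = 4.52×10⁻⁷ mol / 6.418×10⁻⁶ mol photons = 0.070.

Φ = 0.070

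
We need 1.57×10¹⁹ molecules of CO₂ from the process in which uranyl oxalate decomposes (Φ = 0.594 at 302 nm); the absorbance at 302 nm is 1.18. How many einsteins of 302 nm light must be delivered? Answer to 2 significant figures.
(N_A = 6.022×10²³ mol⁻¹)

Product: 1.57×10¹⁹ / 6.022×10²³ = 2.607×10⁻⁵ mol.
Photons that must be absorbed: 2.607×10⁻⁵ / 0.594 = 4.389×10⁻⁵ mol.
Fraction absorbed: 1 − 10^(−1.18) = 0.9339.
Incident photons needed: 4.389×10⁻⁵ / 0.9339 = 4.700×10⁻⁵ mol.

4.7×10⁻⁵ einstein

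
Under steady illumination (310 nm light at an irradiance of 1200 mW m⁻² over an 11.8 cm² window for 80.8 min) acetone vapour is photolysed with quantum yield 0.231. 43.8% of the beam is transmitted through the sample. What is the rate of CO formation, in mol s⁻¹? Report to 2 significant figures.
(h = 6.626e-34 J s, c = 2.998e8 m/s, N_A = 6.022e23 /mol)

Photon energy at 310 nm: hc/λ = (6.626e-34)(2.998e8)/(310e-9) = 6.408e-19 J.
Energy delivered: (1200 mW m⁻²)(11.8e-4 m²)(4848 s) = 6.865 J.
Photons incident: 6.865 / 6.408e-19 = 1.071e19, i.e. 1.071e19/6.022e23 = 1.778e-5 mol.
Fraction absorbed: 1 − 43.8/100 = 0.5620.
Photons absorbed: 0.5620 × 1.778e-5 = 9.992e-6 mol.
Product formed: 0.231 × 9.992e-6 = 2.308e-6 mol.
Rate: 2.308e-6 / 4848 s = 4.8e-10 mol s⁻¹.

4.8e-10 mol s⁻¹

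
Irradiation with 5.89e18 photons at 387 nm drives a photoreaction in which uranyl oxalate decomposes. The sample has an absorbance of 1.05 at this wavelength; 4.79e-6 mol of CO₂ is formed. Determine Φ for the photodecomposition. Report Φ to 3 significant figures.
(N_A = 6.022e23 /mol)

Moles of photons: 5.89e18 / 6.022e23 = 9.781e-6 mol.
Fraction absorbed: 1 − 10^(−1.05) = 0.9109.
Photons absorbed: 0.9109 × 9.781e-6 = 8.910e-6 mol.
Φ = 4.79e-6 mol / 8.910e-6 mol photons = 0.538.

Φ = 0.538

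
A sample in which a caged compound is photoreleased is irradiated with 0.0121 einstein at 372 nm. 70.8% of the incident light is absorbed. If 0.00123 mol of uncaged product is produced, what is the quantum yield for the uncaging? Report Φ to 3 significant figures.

Φ = 0.144

Photons absorbed: 0.708 × 0.0121 = 0.008567 mol.
Φ = 0.00123 mol / 0.008567 mol photons = 0.144.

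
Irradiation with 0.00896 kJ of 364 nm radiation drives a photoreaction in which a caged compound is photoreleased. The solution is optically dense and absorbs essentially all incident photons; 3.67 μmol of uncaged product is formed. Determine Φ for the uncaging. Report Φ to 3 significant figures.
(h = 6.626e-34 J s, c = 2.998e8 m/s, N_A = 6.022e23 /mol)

Φ = 0.135

Product: 3.67 μmol = 3.67e-6 mol.
Photon energy at 364 nm: hc/λ = (6.626e-34)(2.998e8)/(364e-9) = 5.457e-19 J.
Incident energy: 0.00896 kJ = 8.96 J.
Photons incident: 8.96 / 5.457e-19 = 1.642e19, i.e. 1.642e19/6.022e23 = 2.727e-5 mol.
Φ = 3.67e-6 mol / 2.727e-5 mol photons = 0.135.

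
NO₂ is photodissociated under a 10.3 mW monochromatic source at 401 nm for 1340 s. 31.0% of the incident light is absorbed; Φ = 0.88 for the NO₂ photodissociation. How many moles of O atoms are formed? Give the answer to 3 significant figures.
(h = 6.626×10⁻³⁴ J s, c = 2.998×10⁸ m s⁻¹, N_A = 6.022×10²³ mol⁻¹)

1.26×10⁻⁵ mol

Photon energy at 401 nm: hc/λ = (6.626×10⁻³⁴)(2.998×10⁸)/(401×10⁻⁹) = 4.954×10⁻¹⁹ J.
Energy delivered: (10.3 mW)(1340 s) = 13.80 J.
Photons incident: 13.80 / 4.954×10⁻¹⁹ = 2.786×10¹⁹, i.e. 2.786×10¹⁹/6.022×10²³ = 4.626×10⁻⁵ mol.
Photons absorbed: 0.310 × 4.626×10⁻⁵ = 1.434×10⁻⁵ mol.
Product: Φ × n_abs = 0.88 × 1.434×10⁻⁵ = 1.262×10⁻⁵ mol.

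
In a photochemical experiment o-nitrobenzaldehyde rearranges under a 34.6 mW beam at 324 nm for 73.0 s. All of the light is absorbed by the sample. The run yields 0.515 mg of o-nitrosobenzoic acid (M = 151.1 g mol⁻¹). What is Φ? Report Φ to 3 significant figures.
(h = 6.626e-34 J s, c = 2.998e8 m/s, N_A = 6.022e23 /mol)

Product: 0.515 mg / 151.1 g mol⁻¹ = 3.408e-6 mol.
Photon energy at 324 nm: hc/λ = (6.626e-34)(2.998e8)/(324e-9) = 6.131e-19 J.
Energy delivered: (34.6 mW)(73 s) = 2.526 J.
Photons incident: 2.526 / 6.131e-19 = 4.120e18, i.e. 4.120e18/6.022e23 = 6.842e-6 mol.
Φ = 3.408e-6 mol / 6.842e-6 mol photons = 0.498.

Φ = 0.498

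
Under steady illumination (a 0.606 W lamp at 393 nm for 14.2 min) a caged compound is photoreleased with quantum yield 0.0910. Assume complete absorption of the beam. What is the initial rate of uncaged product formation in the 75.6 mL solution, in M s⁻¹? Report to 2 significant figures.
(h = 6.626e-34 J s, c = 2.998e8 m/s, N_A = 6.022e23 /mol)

Photon energy at 393 nm: hc/λ = (6.626e-34)(2.998e8)/(393e-9) = 5.055e-19 J.
Energy delivered: (0.606 W)(852 s) = 516.3 J.
Photons incident: 516.3 / 5.055e-19 = 1.021e21, i.e. 1.021e21/6.022e23 = 0.001695 mol.
Product formed: 0.0910 × 0.001695 = 1.542e-4 mol.
Rate: 1.542e-4 mol / (852 s × 0.0756 L) = 2.4e-6 M s⁻¹.

2.4e-6 M s⁻¹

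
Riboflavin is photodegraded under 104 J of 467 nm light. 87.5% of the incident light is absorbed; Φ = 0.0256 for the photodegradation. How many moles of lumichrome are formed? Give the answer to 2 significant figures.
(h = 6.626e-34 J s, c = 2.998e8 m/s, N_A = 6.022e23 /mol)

Photon energy at 467 nm: hc/λ = (6.626e-34)(2.998e8)/(467e-9) = 4.254e-19 J.
Photons incident: 104 / 4.254e-19 = 2.445e20, i.e. 2.445e20/6.022e23 = 4.060e-4 mol.
Photons absorbed: 0.875 × 4.060e-4 = 3.553e-4 mol.
Product: Φ × n_abs = 0.0256 × 3.553e-4 = 9.096e-6 mol.

9.1e-6 mol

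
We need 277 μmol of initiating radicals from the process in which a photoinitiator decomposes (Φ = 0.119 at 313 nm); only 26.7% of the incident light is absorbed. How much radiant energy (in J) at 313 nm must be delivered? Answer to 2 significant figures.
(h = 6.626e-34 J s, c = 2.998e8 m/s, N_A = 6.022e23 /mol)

3300 J

Product: 277 μmol = 2.77e-4 mol.
Photons that must be absorbed: 2.77e-4 / 0.119 = 0.002328 mol.
Incident photons needed: 0.002328 / 0.267 = 0.008719 mol.
Photon energy: hc/λ = 6.347e-19 J; per mole, 3.822e5 J mol⁻¹.
Energy required: 0.008719 × 3.822e5 = 3300 J.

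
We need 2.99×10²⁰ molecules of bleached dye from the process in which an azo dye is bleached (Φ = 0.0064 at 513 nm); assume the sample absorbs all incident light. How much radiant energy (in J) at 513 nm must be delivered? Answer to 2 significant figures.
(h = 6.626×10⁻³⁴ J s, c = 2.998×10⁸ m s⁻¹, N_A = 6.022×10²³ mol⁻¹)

1.8×10⁴ J

Product: 2.99×10²⁰ / 6.022×10²³ = 4.965×10⁻⁴ mol.
Photons that must be absorbed: 4.965×10⁻⁴ / 0.0064 = 0.07758 mol.
Photon energy: hc/λ = 3.872×10⁻¹⁹ J; per mole, 2.332×10⁵ J mol⁻¹.
Energy required: 0.07758 × 2.332×10⁵ = 1.8×10⁴ J.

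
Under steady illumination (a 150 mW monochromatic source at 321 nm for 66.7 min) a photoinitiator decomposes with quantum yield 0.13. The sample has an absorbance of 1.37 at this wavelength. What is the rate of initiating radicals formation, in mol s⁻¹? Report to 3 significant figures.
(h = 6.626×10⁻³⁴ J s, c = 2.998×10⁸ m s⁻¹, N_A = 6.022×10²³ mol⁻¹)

5.01×10⁻⁸ mol s⁻¹

Photon energy at 321 nm: hc/λ = (6.626×10⁻³⁴)(2.998×10⁸)/(321×10⁻⁹) = 6.188×10⁻¹⁹ J.
Energy delivered: (150 mW)(4002 s) = 600.3 J.
Photons incident: 600.3 / 6.188×10⁻¹⁹ = 9.701×10²⁰, i.e. 9.701×10²⁰/6.022×10²³ = 0.001611 mol.
Fraction absorbed: 1 − 10^(−1.37) = 0.9573.
Photons absorbed: 0.9573 × 0.001611 = 0.001542 mol.
Product formed: 0.13 × 0.001542 = 2.005×10⁻⁴ mol.
Rate: 2.005×10⁻⁴ / 4002 s = 5.01×10⁻⁸ mol s⁻¹.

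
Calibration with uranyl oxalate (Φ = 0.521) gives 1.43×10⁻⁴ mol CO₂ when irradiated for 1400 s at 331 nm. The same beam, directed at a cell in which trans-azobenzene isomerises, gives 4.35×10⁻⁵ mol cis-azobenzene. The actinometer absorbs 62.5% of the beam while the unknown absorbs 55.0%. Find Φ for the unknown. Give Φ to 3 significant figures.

Photons absorbed by the actinometer: 1.43×10⁻⁴ / 0.521 = 2.745×10⁻⁴ mol.
Incident flux: 2.745×10⁻⁴ / 0.625 = 4.392×10⁻⁴ einstein.
Absorbed by unknown: 0.550 × 4.392×10⁻⁴ = 2.416×10⁻⁴ mol.
Φ(unknown) = 4.35×10⁻⁵ / 2.416×10⁻⁴ = 0.180.

Φ = 0.180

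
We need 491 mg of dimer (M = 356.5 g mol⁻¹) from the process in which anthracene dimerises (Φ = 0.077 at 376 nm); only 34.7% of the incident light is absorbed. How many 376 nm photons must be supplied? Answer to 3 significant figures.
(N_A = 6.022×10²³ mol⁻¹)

3.10×10²² photons

Product: 491 mg / 356.5 g mol⁻¹ = 0.001377 mol.
Photons that must be absorbed: 0.001377 / 0.077 = 0.01788 mol.
Incident photons needed: 0.01788 / 0.347 = 0.05153 mol.
Photon count: 0.05153 × 6.022×10²³ = 3.10×10²².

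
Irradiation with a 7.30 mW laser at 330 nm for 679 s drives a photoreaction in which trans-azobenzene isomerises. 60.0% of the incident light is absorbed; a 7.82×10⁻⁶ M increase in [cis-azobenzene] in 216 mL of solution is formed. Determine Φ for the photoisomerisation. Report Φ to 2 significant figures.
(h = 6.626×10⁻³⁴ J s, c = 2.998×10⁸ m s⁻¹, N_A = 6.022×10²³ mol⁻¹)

Product: (7.82×10⁻⁶ M)(0.216 L) = 1.689×10⁻⁶ mol.
Photon energy at 330 nm: hc/λ = (6.626×10⁻³⁴)(2.998×10⁸)/(330×10⁻⁹) = 6.020×10⁻¹⁹ J.
Energy delivered: (7.30 mW)(679 s) = 4.957 J.
Photons incident: 4.957 / 6.020×10⁻¹⁹ = 8.234×10¹⁸, i.e. 8.234×10¹⁸/6.022×10²³ = 1.367×10⁻⁵ mol.
Photons absorbed: 0.600 × 1.367×10⁻⁵ = 8.202×10⁻⁶ mol.
Φ = 1.689×10⁻⁶ mol / 8.202×10⁻⁶ mol photons = 0.21.

Φ = 0.21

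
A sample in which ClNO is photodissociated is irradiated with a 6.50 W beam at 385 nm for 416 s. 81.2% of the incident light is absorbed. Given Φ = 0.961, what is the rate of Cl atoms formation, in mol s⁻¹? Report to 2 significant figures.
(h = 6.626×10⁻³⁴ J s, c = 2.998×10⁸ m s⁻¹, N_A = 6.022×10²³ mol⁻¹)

1.6×10⁻⁵ mol s⁻¹

Photon energy at 385 nm: hc/λ = (6.626×10⁻³⁴)(2.998×10⁸)/(385×10⁻⁹) = 5.160×10⁻¹⁹ J.
Energy delivered: (6.50 W)(416 s) = 2704 J.
Photons incident: 2704 / 5.160×10⁻¹⁹ = 5.240×10²¹, i.e. 5.240×10²¹/6.022×10²³ = 0.008701 mol.
Photons absorbed: 0.812 × 0.008701 = 0.007065 mol.
Product formed: 0.961 × 0.007065 = 0.006789 mol.
Rate: 0.006789 / 416 s = 1.6×10⁻⁵ mol s⁻¹.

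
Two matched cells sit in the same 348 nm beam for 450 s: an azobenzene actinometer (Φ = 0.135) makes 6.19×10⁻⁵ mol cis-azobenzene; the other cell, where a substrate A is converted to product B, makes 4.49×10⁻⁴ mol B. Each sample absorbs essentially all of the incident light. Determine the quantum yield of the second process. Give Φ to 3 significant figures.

Φ = 0.979

Photons absorbed by the actinometer: 6.19×10⁻⁵ / 0.135 = 4.585×10⁻⁴ mol.
Φ(unknown) = 4.49×10⁻⁴ / 4.585×10⁻⁴ = 0.979.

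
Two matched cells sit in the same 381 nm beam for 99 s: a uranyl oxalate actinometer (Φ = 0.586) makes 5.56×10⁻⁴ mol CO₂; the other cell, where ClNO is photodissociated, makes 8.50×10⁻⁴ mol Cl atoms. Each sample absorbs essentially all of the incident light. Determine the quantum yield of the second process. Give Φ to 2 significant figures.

Photons absorbed by the actinometer: 5.56×10⁻⁴ / 0.586 = 9.488×10⁻⁴ mol.
Φ(unknown) = 8.50×10⁻⁴ / 9.488×10⁻⁴ = 0.90.

Φ = 0.90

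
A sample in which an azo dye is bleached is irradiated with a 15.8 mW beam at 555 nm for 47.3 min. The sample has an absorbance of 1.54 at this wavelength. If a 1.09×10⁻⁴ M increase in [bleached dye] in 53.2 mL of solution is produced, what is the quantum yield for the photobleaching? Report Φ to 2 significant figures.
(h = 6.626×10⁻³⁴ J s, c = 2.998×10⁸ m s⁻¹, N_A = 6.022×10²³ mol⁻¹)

Φ = 0.029

Product: (1.09×10⁻⁴ M)(0.0532 L) = 5.799×10⁻⁶ mol.
Photon energy at 555 nm: hc/λ = (6.626×10⁻³⁴)(2.998×10⁸)/(555×10⁻⁹) = 3.579×10⁻¹⁹ J.
Energy delivered: (15.8 mW)(2838 s) = 44.84 J.
Photons incident: 44.84 / 3.579×10⁻¹⁹ = 1.253×10²⁰, i.e. 1.253×10²⁰/6.022×10²³ = 2.081×10⁻⁴ mol.
Fraction absorbed: 1 − 10^(−1.54) = 0.9712.
Photons absorbed: 0.9712 × 2.081×10⁻⁴ = 2.021×10⁻⁴ mol.
Φ = 5.799×10⁻⁶ mol / 2.021×10⁻⁴ mol photons = 0.029.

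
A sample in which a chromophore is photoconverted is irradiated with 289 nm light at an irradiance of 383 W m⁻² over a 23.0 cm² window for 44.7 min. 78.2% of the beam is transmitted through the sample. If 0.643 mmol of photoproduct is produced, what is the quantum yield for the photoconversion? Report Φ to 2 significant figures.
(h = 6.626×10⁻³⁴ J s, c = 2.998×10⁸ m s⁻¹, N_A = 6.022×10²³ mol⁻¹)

Φ = 0.52

Product: 0.643 mmol = 6.43×10⁻⁴ mol.
Photon energy at 289 nm: hc/λ = (6.626×10⁻³⁴)(2.998×10⁸)/(289×10⁻⁹) = 6.874×10⁻¹⁹ J.
Energy delivered: (383 W m⁻²)(23.0×10⁻⁴ m²)(2682 s) = 2363 J.
Photons incident: 2363 / 6.874×10⁻¹⁹ = 3.438×10²¹, i.e. 3.438×10²¹/6.022×10²³ = 0.005709 mol.
Fraction absorbed: 1 − 78.2/100 = 0.2180.
Photons absorbed: 0.2180 × 0.005709 = 0.001245 mol.
Φ = 6.43×10⁻⁴ mol / 0.001245 mol photons = 0.52.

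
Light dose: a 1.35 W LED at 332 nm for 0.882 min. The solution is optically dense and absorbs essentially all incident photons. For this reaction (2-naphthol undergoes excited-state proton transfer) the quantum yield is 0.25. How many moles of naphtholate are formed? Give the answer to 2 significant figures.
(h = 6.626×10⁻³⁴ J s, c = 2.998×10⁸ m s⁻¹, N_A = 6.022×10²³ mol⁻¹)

5.0×10⁻⁵ mol

Photon energy at 332 nm: hc/λ = (6.626×10⁻³⁴)(2.998×10⁸)/(332×10⁻⁹) = 5.983×10⁻¹⁹ J.
Energy delivered: (1.35 W)(52.92 s) = 71.44 J.
Photons incident: 71.44 / 5.983×10⁻¹⁹ = 1.194×10²⁰, i.e. 1.194×10²⁰/6.022×10²³ = 1.983×10⁻⁴ mol.
Product: Φ × n_abs = 0.25 × 1.983×10⁻⁴ = 4.958×10⁻⁵ mol.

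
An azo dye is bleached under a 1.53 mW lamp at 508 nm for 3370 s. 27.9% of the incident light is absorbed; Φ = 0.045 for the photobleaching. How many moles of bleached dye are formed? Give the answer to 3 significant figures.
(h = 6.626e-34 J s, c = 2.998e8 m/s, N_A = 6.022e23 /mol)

Photon energy at 508 nm: hc/λ = (6.626e-34)(2.998e8)/(508e-9) = 3.910e-19 J.
Energy delivered: (1.53 mW)(3370 s) = 5.156 J.
Photons incident: 5.156 / 3.910e-19 = 1.319e19, i.e. 1.319e19/6.022e23 = 2.190e-5 mol.
Photons absorbed: 0.279 × 2.190e-5 = 6.110e-6 mol.
Product: Φ × n_abs = 0.045 × 6.110e-6 = 2.750e-7 mol.

2.75e-7 mol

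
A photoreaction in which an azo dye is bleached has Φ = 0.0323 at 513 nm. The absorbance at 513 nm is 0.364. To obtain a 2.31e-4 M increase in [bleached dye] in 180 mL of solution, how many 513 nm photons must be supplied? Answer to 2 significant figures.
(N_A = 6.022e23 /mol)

1.4e21 photons

Product: (2.31e-4 M)(0.18 L) = 4.158e-5 mol.
Photons that must be absorbed: 4.158e-5 / 0.0323 = 0.001287 mol.
Fraction absorbed: 1 − 10^(−0.364) = 0.5675.
Incident photons needed: 0.001287 / 0.5675 = 0.002268 mol.
Photon count: 0.002268 × 6.022e23 = 1.4e21.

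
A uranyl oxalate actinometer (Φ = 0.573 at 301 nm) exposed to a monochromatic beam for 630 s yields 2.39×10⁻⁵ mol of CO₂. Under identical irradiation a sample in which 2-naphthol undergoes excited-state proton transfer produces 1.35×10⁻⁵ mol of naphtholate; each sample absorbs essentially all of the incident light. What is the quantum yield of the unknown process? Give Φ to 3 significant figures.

Φ = 0.324

Photons absorbed by the actinometer: 2.39×10⁻⁵ / 0.573 = 4.171×10⁻⁵ mol.
Φ(unknown) = 1.35×10⁻⁵ / 4.171×10⁻⁵ = 0.324.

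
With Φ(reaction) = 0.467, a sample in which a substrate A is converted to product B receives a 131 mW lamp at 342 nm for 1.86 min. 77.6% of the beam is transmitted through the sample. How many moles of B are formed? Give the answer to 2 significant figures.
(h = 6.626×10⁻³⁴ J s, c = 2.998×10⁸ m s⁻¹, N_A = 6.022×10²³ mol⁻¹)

4.4×10⁻⁶ mol

Photon energy at 342 nm: hc/λ = (6.626×10⁻³⁴)(2.998×10⁸)/(342×10⁻⁹) = 5.808×10⁻¹⁹ J.
Energy delivered: (131 mW)(111.6 s) = 14.62 J.
Photons incident: 14.62 / 5.808×10⁻¹⁹ = 2.517×10¹⁹, i.e. 2.517×10¹⁹/6.022×10²³ = 4.180×10⁻⁵ mol.
Fraction absorbed: 1 − 77.6/100 = 0.2240.
Photons absorbed: 0.2240 × 4.180×10⁻⁵ = 9.363×10⁻⁶ mol.
Product: Φ × n_abs = 0.467 × 9.363×10⁻⁶ = 4.373×10⁻⁶ mol.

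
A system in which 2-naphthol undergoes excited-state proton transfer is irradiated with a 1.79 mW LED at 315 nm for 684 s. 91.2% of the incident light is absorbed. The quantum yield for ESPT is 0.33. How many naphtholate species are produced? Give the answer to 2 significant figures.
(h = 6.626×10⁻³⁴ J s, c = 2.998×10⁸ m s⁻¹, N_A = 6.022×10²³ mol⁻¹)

5.8×10¹⁷ species

Photon energy at 315 nm: hc/λ = (6.626×10⁻³⁴)(2.998×10⁸)/(315×10⁻⁹) = 6.306×10⁻¹⁹ J.
Energy delivered: (1.79 mW)(684 s) = 1.224 J.
Photons incident: 1.224 / 6.306×10⁻¹⁹ = 1.941×10¹⁸, i.e. 1.941×10¹⁸/6.022×10²³ = 3.223×10⁻⁶ mol.
Photons absorbed: 0.912 × 3.223×10⁻⁶ = 2.939×10⁻⁶ mol.
Product: Φ × n_abs = 0.33 × 2.939×10⁻⁶ = 9.699×10⁻⁷ mol.
As a count: 9.699×10⁻⁷ × 6.022×10²³ = 5.8×10¹⁷.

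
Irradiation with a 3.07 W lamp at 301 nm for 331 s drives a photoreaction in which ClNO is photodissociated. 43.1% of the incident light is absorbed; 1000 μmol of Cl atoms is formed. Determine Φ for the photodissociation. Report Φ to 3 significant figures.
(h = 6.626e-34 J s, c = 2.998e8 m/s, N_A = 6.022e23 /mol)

Φ = 0.907

Product: 1000 μmol = 0.00100 mol.
Photon energy at 301 nm: hc/λ = (6.626e-34)(2.998e8)/(301e-9) = 6.600e-19 J.
Energy delivered: (3.07 W)(331 s) = 1016 J.
Photons incident: 1016 / 6.600e-19 = 1.539e21, i.e. 1.539e21/6.022e23 = 0.002556 mol.
Photons absorbed: 0.431 × 0.002556 = 0.001102 mol.
Φ = 0.00100 mol / 0.001102 mol photons = 0.907.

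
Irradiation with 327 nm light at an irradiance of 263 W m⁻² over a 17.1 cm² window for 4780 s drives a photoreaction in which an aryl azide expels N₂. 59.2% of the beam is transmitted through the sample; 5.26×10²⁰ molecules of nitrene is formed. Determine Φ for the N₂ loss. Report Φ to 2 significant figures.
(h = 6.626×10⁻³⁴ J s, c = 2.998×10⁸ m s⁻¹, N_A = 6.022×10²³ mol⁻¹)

Product: 5.26×10²⁰ / 6.022×10²³ = 8.735×10⁻⁴ mol.
Photon energy at 327 nm: hc/λ = (6.626×10⁻³⁴)(2.998×10⁸)/(327×10⁻⁹) = 6.075×10⁻¹⁹ J.
Energy delivered: (263 W m⁻²)(17.1×10⁻⁴ m²)(4780 s) = 2150 J.
Photons incident: 2150 / 6.075×10⁻¹⁹ = 3.539×10²¹, i.e. 3.539×10²¹/6.022×10²³ = 0.005877 mol.
Fraction absorbed: 1 − 59.2/100 = 0.4080.
Photons absorbed: 0.4080 × 0.005877 = 0.002398 mol.
Φ = 8.735×10⁻⁴ mol / 0.002398 mol photons = 0.36.

Φ = 0.36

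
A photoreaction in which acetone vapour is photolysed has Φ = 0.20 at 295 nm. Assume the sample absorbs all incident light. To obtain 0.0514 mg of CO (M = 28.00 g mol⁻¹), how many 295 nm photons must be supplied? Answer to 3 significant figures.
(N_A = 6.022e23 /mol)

Product: 0.0514 mg / 28.00 g mol⁻¹ = 1.836e-6 mol.
Photons that must be absorbed: 1.836e-6 / 0.20 = 9.180e-6 mol.
Photon count: 9.180e-6 × 6.022e23 = 5.53e18.

5.53e18 photons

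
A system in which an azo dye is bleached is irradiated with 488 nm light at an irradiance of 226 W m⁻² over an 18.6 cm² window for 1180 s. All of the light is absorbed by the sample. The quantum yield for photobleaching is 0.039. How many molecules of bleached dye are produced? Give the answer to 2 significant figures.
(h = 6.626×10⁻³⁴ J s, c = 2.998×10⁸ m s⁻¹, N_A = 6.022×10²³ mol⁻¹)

Photon energy at 488 nm: hc/λ = (6.626×10⁻³⁴)(2.998×10⁸)/(488×10⁻⁹) = 4.071×10⁻¹⁹ J.
Energy delivered: (226 W m⁻²)(18.6×10⁻⁴ m²)(1180 s) = 496.0 J.
Photons incident: 496.0 / 4.071×10⁻¹⁹ = 1.218×10²¹, i.e. 1.218×10²¹/6.022×10²³ = 0.002023 mol.
Product: Φ × n_abs = 0.039 × 0.002023 = 7.890×10⁻⁵ mol.
As a count: 7.890×10⁻⁵ × 6.022×10²³ = 4.8×10¹⁹.

4.8×10¹⁹ molecules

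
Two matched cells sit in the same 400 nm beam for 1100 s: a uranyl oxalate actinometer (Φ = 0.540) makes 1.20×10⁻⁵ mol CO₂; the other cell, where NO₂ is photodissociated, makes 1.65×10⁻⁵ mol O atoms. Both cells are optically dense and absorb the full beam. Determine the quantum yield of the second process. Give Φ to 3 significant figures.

Photons absorbed by the actinometer: 1.20×10⁻⁵ / 0.540 = 2.222×10⁻⁵ mol.
Φ(unknown) = 1.65×10⁻⁵ / 2.222×10⁻⁵ = 0.743.

Φ = 0.743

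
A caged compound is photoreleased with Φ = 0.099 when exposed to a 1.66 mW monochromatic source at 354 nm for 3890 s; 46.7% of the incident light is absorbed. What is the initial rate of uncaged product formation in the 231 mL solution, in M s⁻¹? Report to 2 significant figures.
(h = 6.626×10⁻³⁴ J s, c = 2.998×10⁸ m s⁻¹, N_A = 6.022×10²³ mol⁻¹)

9.8×10⁻¹⁰ M s⁻¹

Photon energy at 354 nm: hc/λ = (6.626×10⁻³⁴)(2.998×10⁸)/(354×10⁻⁹) = 5.612×10⁻¹⁹ J.
Energy delivered: (1.66 mW)(3890 s) = 6.457 J.
Photons incident: 6.457 / 5.612×10⁻¹⁹ = 1.151×10¹⁹, i.e. 1.151×10¹⁹/6.022×10²³ = 1.911×10⁻⁵ mol.
Photons absorbed: 0.467 × 1.911×10⁻⁵ = 8.924×10⁻⁶ mol.
Product formed: 0.099 × 8.924×10⁻⁶ = 8.835×10⁻⁷ mol.
Rate: 8.835×10⁻⁷ mol / (3890 s × 0.231 L) = 9.8×10⁻¹⁰ M s⁻¹.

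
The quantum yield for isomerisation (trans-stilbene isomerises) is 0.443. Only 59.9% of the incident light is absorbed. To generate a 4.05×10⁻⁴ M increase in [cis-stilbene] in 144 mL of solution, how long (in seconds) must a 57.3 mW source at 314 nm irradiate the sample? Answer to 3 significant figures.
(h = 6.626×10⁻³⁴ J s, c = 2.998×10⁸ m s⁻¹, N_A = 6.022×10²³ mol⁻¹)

t ≈ 1460 s

Product: (4.05×10⁻⁴ M)(0.144 L) = 5.832×10⁻⁵ mol.
Photons that must be absorbed: 5.832×10⁻⁵ / 0.443 = 1.316×10⁻⁴ mol.
Incident photons needed: 1.316×10⁻⁴ / 0.599 = 2.197×10⁻⁴ mol.
Photon energy: hc/λ = 6.326×10⁻¹⁹ J; per mole, 3.810×10⁵ J mol⁻¹.
Energy required: 2.197×10⁻⁴ × 3.810×10⁵ = 83.71 J.
Time: 83.71 J / 0.0573 W = 1460 s.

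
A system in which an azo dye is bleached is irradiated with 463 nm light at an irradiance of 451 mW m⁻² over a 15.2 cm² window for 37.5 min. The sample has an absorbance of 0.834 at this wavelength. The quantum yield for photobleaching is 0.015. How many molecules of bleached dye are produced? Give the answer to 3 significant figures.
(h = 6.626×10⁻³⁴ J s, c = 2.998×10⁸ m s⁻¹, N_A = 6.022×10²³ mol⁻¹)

Photon energy at 463 nm: hc/λ = (6.626×10⁻³⁴)(2.998×10⁸)/(463×10⁻⁹) = 4.290×10⁻¹⁹ J.
Energy delivered: (451 mW m⁻²)(15.2×10⁻⁴ m²)(2250 s) = 1.542 J.
Photons incident: 1.542 / 4.290×10⁻¹⁹ = 3.594×10¹⁸, i.e. 3.594×10¹⁸/6.022×10²³ = 5.968×10⁻⁶ mol.
Fraction absorbed: 1 − 10^(−0.834) = 0.8534.
Photons absorbed: 0.8534 × 5.968×10⁻⁶ = 5.093×10⁻⁶ mol.
Product: Φ × n_abs = 0.015 × 5.093×10⁻⁶ = 7.640×10⁻⁸ mol.
As a count: 7.640×10⁻⁸ × 6.022×10²³ = 4.60×10¹⁶.

4.60×10¹⁶ molecules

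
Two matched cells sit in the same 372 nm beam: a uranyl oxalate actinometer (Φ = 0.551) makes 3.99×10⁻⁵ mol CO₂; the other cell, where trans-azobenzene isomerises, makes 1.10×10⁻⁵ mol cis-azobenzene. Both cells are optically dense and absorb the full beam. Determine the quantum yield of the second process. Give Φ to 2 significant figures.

Photons absorbed by the actinometer: 3.99×10⁻⁵ / 0.551 = 7.241×10⁻⁵ mol.
Φ(unknown) = 1.10×10⁻⁵ / 7.241×10⁻⁵ = 0.15.

Φ = 0.15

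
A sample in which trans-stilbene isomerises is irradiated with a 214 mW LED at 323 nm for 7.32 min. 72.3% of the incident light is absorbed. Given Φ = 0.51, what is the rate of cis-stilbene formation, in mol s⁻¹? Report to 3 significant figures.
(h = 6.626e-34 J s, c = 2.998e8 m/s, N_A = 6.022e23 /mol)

2.13e-7 mol s⁻¹

Photon energy at 323 nm: hc/λ = (6.626e-34)(2.998e8)/(323e-9) = 6.150e-19 J.
Energy delivered: (214 mW)(439.2 s) = 93.99 J.
Photons incident: 93.99 / 6.150e-19 = 1.528e20, i.e. 1.528e20/6.022e23 = 2.537e-4 mol.
Photons absorbed: 0.723 × 2.537e-4 = 1.834e-4 mol.
Product formed: 0.51 × 1.834e-4 = 9.353e-5 mol.
Rate: 9.353e-5 / 439.2 s = 2.13e-7 mol s⁻¹.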